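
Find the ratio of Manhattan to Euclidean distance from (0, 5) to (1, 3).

L1 = |0 - 1| + |5 - 3| = 1 + 2 = 3
L2 = √(1² + 2²) = √5 ≈ 2.2361
L1 ≥ L2 always (equality iff movement is along one axis); L1 > L2 here.
Ratio L1/L2 = 3/√5 ≈ 1.3416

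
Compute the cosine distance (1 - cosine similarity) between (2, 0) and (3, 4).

With u = (2, 0), v = (3, 4):
u·v = 2·3 + 0·4 = 6 + 0 = 6.
|u| = √(2² + 0²) = √4, |v| = √(3² + 4²) = √25, so |u||v| = √(4·25) = √100 = 10.
cos θ = (u·v)/(|u||v|) = 6/10 = 0.6
Cosine distance = 1 - cos θ = 1 - 0.6 = 0.4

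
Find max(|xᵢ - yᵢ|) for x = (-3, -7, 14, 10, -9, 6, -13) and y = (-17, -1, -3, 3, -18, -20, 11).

max(|x_i - y_i|) = max(|-3 - (-17)|, |-7 - (-1)|, |14 - (-3)|, |10 - 3|, |-9 - (-18)|, |6 - (-20)|, |-13 - 11|) = max(14, 6, 17, 7, 9, 26, 24) = 26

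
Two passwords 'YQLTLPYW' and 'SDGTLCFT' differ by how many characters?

Differing positions: 1, 2, 3, 6, 7, 8. Hamming distance = 6.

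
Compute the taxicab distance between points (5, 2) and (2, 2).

Σ|x_i - y_i| = |5 - 2| + |2 - 2| = 3 + 0 = 3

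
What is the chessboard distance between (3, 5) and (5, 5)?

max(|x_i - y_i|) = max(|3 - 5|, |5 - 5|) = max(2, 0) = 2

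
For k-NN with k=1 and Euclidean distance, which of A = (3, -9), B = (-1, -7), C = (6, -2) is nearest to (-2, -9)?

Distances: d(A) = 5, d(B) ≈ 2.2361, d(C) ≈ 10.6301. Nearest: B = (-1, -7) with distance 2.2361.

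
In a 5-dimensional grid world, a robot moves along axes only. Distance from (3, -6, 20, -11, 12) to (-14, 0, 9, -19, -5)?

Σ|x_i - y_i| = |3 - (-14)| + |-6 - 0| + |20 - 9| + |-11 - (-19)| + |12 - (-5)| = 17 + 6 + 11 + 8 + 17 = 59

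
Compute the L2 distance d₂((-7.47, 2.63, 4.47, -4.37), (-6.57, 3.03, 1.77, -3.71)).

√(Σ(x_i - y_i)²) = √((-7.47 - (-6.57))² + (2.63 - 3.03)² + (4.47 - 1.77)² + (-4.37 - (-3.71))²)
= √((-0.9)² + (-0.4)² + 2.7² + (-0.66)²) = √(0.81 + 0.16 + 7.29 + 0.4356) = √8.6956 ≈ 2.9488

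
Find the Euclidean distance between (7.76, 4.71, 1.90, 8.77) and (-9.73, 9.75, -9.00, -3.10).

√(Σ(x_i - y_i)²) = √((7.76 - (-9.73))² + (4.71 - 9.75)² + (1.9 - (-9))² + (8.77 - (-3.1))²)
= √(17.49² + (-5.04)² + 10.9² + 11.87²) = √(305.9001 + 25.4016 + 118.81 + 140.8969) = √591.0086 ≈ 24.3107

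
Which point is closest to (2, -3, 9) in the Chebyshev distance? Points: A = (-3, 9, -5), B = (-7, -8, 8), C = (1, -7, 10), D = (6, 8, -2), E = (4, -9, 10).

Distances: d(A) = 14, d(B) = 9, d(C) = 4, d(D) = 11, d(E) = 6. Nearest: C = (1, -7, 10) with distance 4.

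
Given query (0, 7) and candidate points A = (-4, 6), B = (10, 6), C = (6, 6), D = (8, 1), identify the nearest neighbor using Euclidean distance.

Distances: d(A) ≈ 4.1231, d(B) ≈ 10.0499, d(C) ≈ 6.0828, d(D) = 10. Nearest: A = (-4, 6) with distance 4.1231.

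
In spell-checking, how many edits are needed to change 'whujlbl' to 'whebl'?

Let D[i][j] be the edit distance between the first i characters of 'whujlbl' and the first j characters of 'whebl', with D[i][0] = i, D[0][j] = j, and D[i][j] = D[i-1][j-1] if the characters match, else 1 + min(D[i-1][j], D[i][j-1], D[i-1][j-1]). Filling the table (rows: prefixes of 'whujlbl', columns: prefixes of 'whebl'):
     ε  w  h  e  b  l
  ε  0  1  2  3  4  5
  w  1  0  1  2  3  4
  h  2  1  0  1  2  3
  u  3  2  1  1  2  3
  j  4  3  2  2  2  3
  l  5  4  3  3  3  2
  b  6  5  4  4  3  3
  l  7  6  5  5  4  3
The bottom-right entry gives D[7][5] = 3, so no sequence of fewer than 3 edits works. Backtracking through the table gives one optimal edit sequence (3 edits):
  whujlbl → whjlbl (del u @3)
  whjlbl → whlbl (del j @3)
  whlbl → whebl (sub l→e @3)
Edit distance = 3.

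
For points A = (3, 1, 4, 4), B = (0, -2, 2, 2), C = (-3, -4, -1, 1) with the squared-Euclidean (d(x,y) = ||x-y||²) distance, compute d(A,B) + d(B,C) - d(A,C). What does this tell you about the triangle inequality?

d(A,B) = 3² + 3² + 2² + 2² = 26, d(B,C) = 3² + 2² + 3² + 1² = 23, d(A,C) = 6² + 5² + 5² + 3² = 95.
d(A,B) + d(B,C) - d(A,C) = 26 + 23 - 95 = 49 - 95 = -46. This is < 0, so the triangle inequality FAILS for these points (squared-Euclidean is not a metric).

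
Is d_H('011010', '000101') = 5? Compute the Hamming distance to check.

Differing positions: 2, 3, 4, 5, 6. Hamming distance = 5, so the claim is true.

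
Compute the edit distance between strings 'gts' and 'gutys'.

Let D[i][j] be the edit distance between the first i characters of 'gts' and the first j characters of 'gutys', with D[i][0] = i, D[0][j] = j, and D[i][j] = D[i-1][j-1] if the characters match, else 1 + min(D[i-1][j], D[i][j-1], D[i-1][j-1]). Filling the table (rows: prefixes of 'gts', columns: prefixes of 'gutys'):
     ε  g  u  t  y  s
  ε  0  1  2  3  4  5
  g  1  0  1  2  3  4
  t  2  1  1  1  2  3
  s  3  2  2  2  2  2
The bottom-right entry gives D[3][5] = 2, so no sequence of fewer than 2 edits works. Backtracking through the table gives one optimal edit sequence (2 edits):
  gts → guts (ins u @2)
  guts → gutys (ins y @4)
Edit distance = 2.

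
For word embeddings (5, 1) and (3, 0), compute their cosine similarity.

With u = (5, 1), v = (3, 0):
u·v = 5·3 + 1·0 = 15 + 0 = 15.
|u| = √(5² + 1²) = √26, |v| = √(3² + 0²) = √9, so |u||v| = √(26·9) = √234.
cos θ = (u·v)/(|u||v|) = 15/√234 ≈ 0.9806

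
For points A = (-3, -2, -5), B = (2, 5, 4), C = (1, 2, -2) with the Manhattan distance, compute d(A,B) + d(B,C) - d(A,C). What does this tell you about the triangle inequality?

d(A,B) = 5 + 7 + 9 = 21, d(B,C) = 1 + 3 + 6 = 10, d(A,C) = 4 + 4 + 3 = 11.
d(A,B) + d(B,C) - d(A,C) = 21 + 10 - 11 = 31 - 11 = 20. This is ≥ 0, so the triangle inequality holds for these points.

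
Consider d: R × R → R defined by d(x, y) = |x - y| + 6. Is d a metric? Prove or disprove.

No. d fails identity of indiscernibles (specifically d(x,x) = 0): d(-2, -2) = |-2 - (-2)| + 6 = 0 + 6 = 6 ≠ 0.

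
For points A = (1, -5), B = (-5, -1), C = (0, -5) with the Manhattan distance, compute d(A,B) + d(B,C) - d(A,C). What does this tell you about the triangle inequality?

d(A,B) = 6 + 4 = 10, d(B,C) = 5 + 4 = 9, d(A,C) = 1 + 0 = 1.
d(A,B) + d(B,C) - d(A,C) = 10 + 9 - 1 = 19 - 1 = 18. This is ≥ 0, so the triangle inequality holds for these points.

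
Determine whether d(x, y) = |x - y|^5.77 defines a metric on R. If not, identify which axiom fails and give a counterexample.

No. d(x,y) = |x-y|^5.77 fails the triangle inequality since p = 5.77 > 1. Counterexample: x = 3, y = 4, z = 16. d(x,z) = |3 - 16|^5.77 = 13^5.77 ≈ 2675796.8788, but d(x,y) + d(y,z) = 1^5.77 + 12^5.77 ≈ 1 + 1686070.7321 = 1686071.7321. Since 2675796.8788 > 1686071.7321, the triangle inequality is violated.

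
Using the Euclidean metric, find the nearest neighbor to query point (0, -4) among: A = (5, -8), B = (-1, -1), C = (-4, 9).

Distances: d(A) ≈ 6.4031, d(B) ≈ 3.1623, d(C) ≈ 13.6015. Nearest: B = (-1, -1) with distance 3.1623.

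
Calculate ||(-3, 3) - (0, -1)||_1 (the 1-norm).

Σ|x_i - y_i| = |-3 - 0| + |3 - (-1)| = 3 + 4 = 7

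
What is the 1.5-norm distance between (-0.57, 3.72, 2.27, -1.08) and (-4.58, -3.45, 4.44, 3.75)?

(Σ|x_i - y_i|^1.5)^(1/1.5) = (|-0.57 - (-4.58)|^1.5 + |3.72 - (-3.45)|^1.5 + |2.27 - 4.44|^1.5 + |-1.08 - 3.75|^1.5)^(1/1.5)
= (4.01^1.5 + 7.17^1.5 + 2.17^1.5 + 4.83^1.5)^(1/1.5) ≈ (8.03 + 19.199 + 3.1966 + 10.615)^(1/1.5) = (41.0406)^(1/1.5) ≈ 11.8981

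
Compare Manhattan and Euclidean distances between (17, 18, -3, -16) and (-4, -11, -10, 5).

L1 = |17 - (-4)| + |18 - (-11)| + |-3 - (-10)| + |-16 - 5| = 21 + 29 + 7 + 21 = 78
L2 = √(21² + 29² + 7² + 21²) = √1772 ≈ 42.0951
L1 ≥ L2 always (equality iff movement is along one axis); L1 > L2 here.
Ratio L1/L2 = 78/√1772 ≈ 1.8529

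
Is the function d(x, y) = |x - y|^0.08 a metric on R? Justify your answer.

Yes. With 0 < p = 0.08 ≤ 1, d(x,y) = |x-y|^0.08 is a metric on R. Non-negativity and symmetry are immediate; |x-y|^0.08 = 0 ⟺ |x-y| = 0 ⟺ x = y. For the triangle inequality, the function t ↦ t^0.08 is subadditive on [0,∞) when p ≤ 1, so |x-z|^0.08 ≤ (|x-y| + |y-z|)^0.08 ≤ |x-y|^0.08 + |y-z|^0.08.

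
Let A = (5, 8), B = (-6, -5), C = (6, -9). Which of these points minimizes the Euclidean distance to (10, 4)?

Distances: d(A) ≈ 6.4031, d(B) ≈ 18.3576, d(C) ≈ 13.6015. Nearest: A = (5, 8) with distance 6.4031.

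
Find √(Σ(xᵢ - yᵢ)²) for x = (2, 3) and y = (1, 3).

√(Σ(x_i - y_i)²) = √((2 - 1)² + (3 - 3)²)
= √(1² + 0²) = √(1 + 0) = √1 = 1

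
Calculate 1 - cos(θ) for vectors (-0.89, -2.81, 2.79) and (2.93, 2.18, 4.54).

With u = (-0.89, -2.81, 2.79), v = (2.93, 2.18, 4.54):
u·v = (-0.89)·2.93 + (-2.81)·2.18 + 2.79·4.54 = (-2.6077) + (-6.1258) + 12.6666 = 3.9331.
|u| = √((-0.89)² + (-2.81)² + 2.79²) = √(0.7921 + 7.8961 + 7.7841) = √16.4723, |v| = √(2.93² + 2.18² + 4.54²) = √(8.5849 + 4.7524 + 20.6116) = √33.9489.
cos θ = (u·v)/(|u||v|) = 3.9331/(√16.4723·√33.9489) ≈ 0.1663
Cosine distance = 1 - cos θ ≈ 1 - 0.1663 = 0.8337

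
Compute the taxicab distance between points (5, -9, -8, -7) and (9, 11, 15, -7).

Σ|x_i - y_i| = |5 - 9| + |-9 - 11| + |-8 - 15| + |-7 - (-7)| = 4 + 20 + 23 + 0 = 47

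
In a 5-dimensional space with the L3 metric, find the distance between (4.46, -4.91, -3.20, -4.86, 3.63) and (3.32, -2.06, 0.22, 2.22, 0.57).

(Σ|x_i - y_i|^3)^(1/3) = (|4.46 - 3.32|^3 + |-4.91 - (-2.06)|^3 + |-3.2 - 0.22|^3 + |-4.86 - 2.22|^3 + |3.63 - 0.57|^3)^(1/3)
= (1.14^3 + 2.85^3 + 3.42^3 + 7.08^3 + 3.06^3)^(1/3) ≈ (1.4815 + 23.1491 + 40.0017 + 354.8949 + 28.6526)^(1/3) = (448.1798)^(1/3) ≈ 7.6527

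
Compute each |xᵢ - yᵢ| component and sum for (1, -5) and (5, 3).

Σ|x_i - y_i| = |1 - 5| + |-5 - 3| = 4 + 8 = 12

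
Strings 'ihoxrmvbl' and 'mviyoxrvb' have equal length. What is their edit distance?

Let D[i][j] be the edit distance between the first i characters of 'ihoxrmvbl' and the first j characters of 'mviyoxrvb', with D[i][0] = i, D[0][j] = j, and D[i][j] = D[i-1][j-1] if the characters match, else 1 + min(D[i-1][j], D[i][j-1], D[i-1][j-1]). Filling the table (rows: prefixes of 'ihoxrmvbl', columns: prefixes of 'mviyoxrvb'):
     ε  m  v  i  y  o  x  r  v  b
  ε  0  1  2  3  4  5  6  7  8  9
  i  1  1  2  2  3  4  5  6  7  8
  h  2  2  2  3  3  4  5  6  7  8
  o  3  3  3  3  4  3  4  5  6  7
  x  4  4  4  4  4  4  3  4  5  6
  r  5  5  5  5  5  5  4  3  4  5
  m  6  5  6  6  6  6  5  4  4  5
  v  7  6  5  6  7  7  6  5  4  5
  b  8  7  6  6  7  8  7  6  5  4
  l  9  8  7  7  7  8  8  7  6  5
The bottom-right entry gives D[9][9] = 5, so no sequence of fewer than 5 edits works. Backtracking through the table gives one optimal edit sequence (5 edits):
  ihoxrmvbl → mihoxrmvbl (ins m @1)
  mihoxrmvbl → mvihoxrmvbl (ins v @2)
  mvihoxrmvbl → mviyoxrmvbl (sub h→y @4)
  mviyoxrmvbl → mviyoxrvbl (del m @8)
  mviyoxrvbl → mviyoxrvb (del l @10)
Edit distance = 5.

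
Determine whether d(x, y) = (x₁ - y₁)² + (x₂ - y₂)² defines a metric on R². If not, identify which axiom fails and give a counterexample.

No. The squared Euclidean distance fails the triangle inequality. Counterexample: x = (0, 0), y = (2, 4), z = (4, 8). d(x,z) = 4² + 8² = 80, but d(x,y) + d(y,z) = (2² + 4²) + (2² + 4²) = 20 + 20 = 40. Since 80 > 40, the triangle inequality is violated. (Note: √d, the ordinary Euclidean distance, IS a metric.)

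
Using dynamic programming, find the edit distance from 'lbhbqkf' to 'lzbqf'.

Let D[i][j] be the edit distance between the first i characters of 'lbhbqkf' and the first j characters of 'lzbqf', with D[i][0] = i, D[0][j] = j, and D[i][j] = D[i-1][j-1] if the characters match, else 1 + min(D[i-1][j], D[i][j-1], D[i-1][j-1]). Filling the table (rows: prefixes of 'lbhbqkf', columns: prefixes of 'lzbqf'):
     ε  l  z  b  q  f
  ε  0  1  2  3  4  5
  l  1  0  1  2  3  4
  b  2  1  1  1  2  3
  h  3  2  2  2  2  3
  b  4  3  3  2  3  3
  q  5  4  4  3  2  3
  k  6  5  5  4  3  3
  f  7  6  6  5  4  3
The bottom-right entry gives D[7][5] = 3, so no sequence of fewer than 3 edits works. Backtracking through the table gives one optimal edit sequence (3 edits):
  lbhbqkf → lhbqkf (del b @2)
  lhbqkf → lzbqkf (sub h→z @2)
  lzbqkf → lzbqf (del k @5)
Edit distance = 3.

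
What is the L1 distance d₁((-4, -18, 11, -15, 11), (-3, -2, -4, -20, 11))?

Σ|x_i - y_i| = |-4 - (-3)| + |-18 - (-2)| + |11 - (-4)| + |-15 - (-20)| + |11 - 11| = 1 + 16 + 15 + 5 + 0 = 37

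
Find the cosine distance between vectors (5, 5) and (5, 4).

With u = (5, 5), v = (5, 4):
u·v = 5·5 + 5·4 = 25 + 20 = 45.
|u| = √(5² + 5²) = √50, |v| = √(5² + 4²) = √41, so |u||v| = √(50·41) = √2050.
cos θ = (u·v)/(|u||v|) = 45/√2050 ≈ 0.9939
Cosine distance = 1 - cos θ ≈ 1 - 0.9939 = 0.0061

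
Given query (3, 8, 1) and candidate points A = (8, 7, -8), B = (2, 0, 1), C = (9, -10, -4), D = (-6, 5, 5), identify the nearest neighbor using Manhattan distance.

Distances: d(A) = 15, d(B) = 9, d(C) = 29, d(D) = 16. Nearest: B = (2, 0, 1) with distance 9.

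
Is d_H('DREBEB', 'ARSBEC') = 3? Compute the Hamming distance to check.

Differing positions: 1, 3, 6. Hamming distance = 3, so the claim is true.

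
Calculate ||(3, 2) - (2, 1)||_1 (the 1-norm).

Σ|x_i - y_i| = |3 - 2| + |2 - 1| = 1 + 1 = 2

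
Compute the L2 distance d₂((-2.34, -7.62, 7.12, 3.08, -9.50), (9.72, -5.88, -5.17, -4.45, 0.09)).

√(Σ(x_i - y_i)²) = √((-2.34 - 9.72)² + (-7.62 - (-5.88))² + (7.12 - (-5.17))² + (3.08 - (-4.45))² + (-9.5 - 0.09)²)
= √((-12.06)² + (-1.74)² + 12.29² + 7.53² + (-9.59)²) = √(145.4436 + 3.0276 + 151.0441 + 56.7009 + 91.9681) = √448.1843 ≈ 21.1704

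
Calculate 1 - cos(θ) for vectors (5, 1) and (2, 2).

With u = (5, 1), v = (2, 2):
u·v = 5·2 + 1·2 = 10 + 2 = 12.
|u| = √(5² + 1²) = √26, |v| = √(2² + 2²) = √8, so |u||v| = √(26·8) = √208.
cos θ = (u·v)/(|u||v|) = 12/√208 ≈ 0.8321
Cosine distance = 1 - cos θ ≈ 1 - 0.8321 = 0.1679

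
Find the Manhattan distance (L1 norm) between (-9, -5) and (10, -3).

Σ|x_i - y_i| = |-9 - 10| + |-5 - (-3)| = 19 + 2 = 21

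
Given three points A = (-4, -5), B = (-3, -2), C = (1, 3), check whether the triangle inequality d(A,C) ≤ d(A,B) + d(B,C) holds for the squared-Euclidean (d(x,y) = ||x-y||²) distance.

d(A,B) = 1² + 3² = 10, d(B,C) = 4² + 5² = 41, d(A,C) = 5² + 8² = 89.
d(A,C) = 89 > 10 + 41 = 51. Triangle inequality is VIOLATED. (Squared-Euclidean is not a metric — this is a counterexample.)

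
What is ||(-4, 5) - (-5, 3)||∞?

max(|x_i - y_i|) = max(|-4 - (-5)|, |5 - 3|) = max(1, 2) = 2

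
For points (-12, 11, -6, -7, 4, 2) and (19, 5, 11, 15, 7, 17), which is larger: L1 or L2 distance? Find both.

L1 = |-12 - 19| + |11 - 5| + |-6 - 11| + |-7 - 15| + |4 - 7| + |2 - 17| = 31 + 6 + 17 + 22 + 3 + 15 = 94
L2 = √(31² + 6² + 17² + 22² + 3² + 15²) = √2004 ≈ 44.7661
L1 ≥ L2 always (equality iff movement is along one axis); L1 > L2 here.
Ratio L1/L2 = 94/√2004 ≈ 2.0998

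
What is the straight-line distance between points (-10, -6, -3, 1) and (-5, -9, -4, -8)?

√(Σ(x_i - y_i)²) = √((-10 - (-5))² + (-6 - (-9))² + (-3 - (-4))² + (1 - (-8))²)
= √((-5)² + 3² + 1² + 9²) = √(25 + 9 + 1 + 81) = √116 ≈ 10.7703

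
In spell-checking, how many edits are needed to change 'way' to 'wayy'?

Let D[i][j] be the edit distance between the first i characters of 'way' and the first j characters of 'wayy', with D[i][0] = i, D[0][j] = j, and D[i][j] = D[i-1][j-1] if the characters match, else 1 + min(D[i-1][j], D[i][j-1], D[i-1][j-1]). Filling the table (rows: prefixes of 'way', columns: prefixes of 'wayy'):
     ε  w  a  y  y
  ε  0  1  2  3  4
  w  1  0  1  2  3
  a  2  1  0  1  2
  y  3  2  1  0  1
The bottom-right entry gives D[3][4] = 1, so no sequence of fewer than 1 edit works. Backtracking through the table gives one optimal edit sequence (1 edit):
  way → wayy (ins y @3)
Edit distance = 1.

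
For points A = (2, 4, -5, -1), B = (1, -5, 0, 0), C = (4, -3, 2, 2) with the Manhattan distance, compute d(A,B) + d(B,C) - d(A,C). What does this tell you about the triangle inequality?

d(A,B) = 1 + 9 + 5 + 1 = 16, d(B,C) = 3 + 2 + 2 + 2 = 9, d(A,C) = 2 + 7 + 7 + 3 = 19.
d(A,B) + d(B,C) - d(A,C) = 16 + 9 - 19 = 25 - 19 = 6. This is ≥ 0, so the triangle inequality holds for these points.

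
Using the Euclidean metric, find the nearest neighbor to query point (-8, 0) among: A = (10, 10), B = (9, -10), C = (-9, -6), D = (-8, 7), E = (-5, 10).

Distances: d(A) ≈ 20.5913, d(B) ≈ 19.7231, d(C) ≈ 6.0828, d(D) = 7, d(E) ≈ 10.4403. Nearest: C = (-9, -6) with distance 6.0828.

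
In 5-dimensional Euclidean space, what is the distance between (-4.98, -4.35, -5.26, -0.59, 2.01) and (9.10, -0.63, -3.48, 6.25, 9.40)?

√(Σ(x_i - y_i)²) = √((-4.98 - 9.1)² + (-4.35 - (-0.63))² + (-5.26 - (-3.48))² + (-0.59 - 6.25)² + (2.01 - 9.4)²)
= √((-14.08)² + (-3.72)² + (-1.78)² + (-6.84)² + (-7.39)²) = √(198.2464 + 13.8384 + 3.1684 + 46.7856 + 54.6121) = √316.6509 ≈ 17.7947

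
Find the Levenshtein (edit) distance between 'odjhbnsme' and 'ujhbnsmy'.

Let D[i][j] be the edit distance between the first i characters of 'odjhbnsme' and the first j characters of 'ujhbnsmy', with D[i][0] = i, D[0][j] = j, and D[i][j] = D[i-1][j-1] if the characters match, else 1 + min(D[i-1][j], D[i][j-1], D[i-1][j-1]). Filling the table (rows: prefixes of 'odjhbnsme', columns: prefixes of 'ujhbnsmy'):
     ε  u  j  h  b  n  s  m  y
  ε  0  1  2  3  4  5  6  7  8
  o  1  1  2  3  4  5  6  7  8
  d  2  2  2  3  4  5  6  7  8
  j  3  3  2  3  4  5  6  7  8
  h  4  4  3  2  3  4  5  6  7
  b  5  5  4  3  2  3  4  5  6
  n  6  6  5  4  3  2  3  4  5
  s  7  7  6  5  4  3  2  3  4
  m  8  8  7  6  5  4  3  2  3
  e  9  9  8  7  6  5  4  3  3
The bottom-right entry gives D[9][8] = 3, so no sequence of fewer than 3 edits works. Backtracking through the table gives one optimal edit sequence (3 edits):
  odjhbnsme → djhbnsme (del o @1)
  djhbnsme → ujhbnsme (sub d→u @1)
  ujhbnsme → ujhbnsmy (sub e→y @8)
Edit distance = 3.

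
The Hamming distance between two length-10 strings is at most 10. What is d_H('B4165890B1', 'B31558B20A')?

Differing positions: 2, 4, 7, 8, 9, 10. Hamming distance = 6. The maximum possible Hamming distance for length-10 strings is 10, so d_H/10 = 6/10 = 0.6.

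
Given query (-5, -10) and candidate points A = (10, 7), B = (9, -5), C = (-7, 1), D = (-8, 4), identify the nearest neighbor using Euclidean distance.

Distances: d(A) ≈ 22.6716, d(B) ≈ 14.8661, d(C) ≈ 11.1803, d(D) ≈ 14.3178. Nearest: C = (-7, 1) with distance 11.1803.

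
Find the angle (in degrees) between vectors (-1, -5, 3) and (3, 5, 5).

With u = (-1, -5, 3), v = (3, 5, 5):
u·v = (-1)·3 + (-5)·5 + 3·5 = (-3) + (-25) + 15 = -13.
|u| = √((-1)² + (-5)² + 3²) = √35, |v| = √(3² + 5² + 5²) = √59, so |u||v| = √(35·59) = √2065.
cos θ = (u·v)/(|u||v|) = -13/√2065 ≈ -0.286077
θ = arccos(-0.286077) ≈ 106.62°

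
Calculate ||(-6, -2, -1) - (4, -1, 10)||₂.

√(Σ(x_i - y_i)²) = √((-6 - 4)² + (-2 - (-1))² + (-1 - 10)²)
= √((-10)² + (-1)² + (-11)²) = √(100 + 1 + 121) = √222 ≈ 14.8997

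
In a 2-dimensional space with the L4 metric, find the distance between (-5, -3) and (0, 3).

(Σ|x_i - y_i|^4)^(1/4) = (|-5 - 0|^4 + |-3 - 3|^4)^(1/4)
= (5^4 + 6^4)^(1/4) = (625 + 1296)^(1/4) = (1921)^(1/4) ≈ 6.6204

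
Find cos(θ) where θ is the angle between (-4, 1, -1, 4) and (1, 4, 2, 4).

With u = (-4, 1, -1, 4), v = (1, 4, 2, 4):
u·v = (-4)·1 + 1·4 + (-1)·2 + 4·4 = (-4) + 4 + (-2) + 16 = 14.
|u| = √((-4)² + 1² + (-1)² + 4²) = √34, |v| = √(1² + 4² + 2² + 4²) = √37, so |u||v| = √(34·37) = √1258.
cos θ = (u·v)/(|u||v|) = 14/√1258 ≈ 0.3947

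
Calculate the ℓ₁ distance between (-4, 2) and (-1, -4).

Σ|x_i - y_i| = |-4 - (-1)| + |2 - (-4)| = 3 + 6 = 9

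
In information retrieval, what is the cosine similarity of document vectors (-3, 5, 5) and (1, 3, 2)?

With u = (-3, 5, 5), v = (1, 3, 2):
u·v = (-3)·1 + 5·3 + 5·2 = (-3) + 15 + 10 = 22.
|u| = √((-3)² + 5² + 5²) = √59, |v| = √(1² + 3² + 2²) = √14, so |u||v| = √(59·14) = √826.
cos θ = (u·v)/(|u||v|) = 22/√826 ≈ 0.7655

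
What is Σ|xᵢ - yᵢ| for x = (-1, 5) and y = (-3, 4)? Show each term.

Σ|x_i - y_i| = |-1 - (-3)| + |5 - 4| = 2 + 1 = 3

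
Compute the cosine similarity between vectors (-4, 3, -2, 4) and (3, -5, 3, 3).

With u = (-4, 3, -2, 4), v = (3, -5, 3, 3):
u·v = (-4)·3 + 3·(-5) + (-2)·3 + 4·3 = (-12) + (-15) + (-6) + 12 = -21.
|u| = √((-4)² + 3² + (-2)² + 4²) = √45, |v| = √(3² + (-5)² + 3² + 3²) = √52, so |u||v| = √(45·52) = √2340.
cos θ = (u·v)/(|u||v|) = -21/√2340 ≈ -0.4341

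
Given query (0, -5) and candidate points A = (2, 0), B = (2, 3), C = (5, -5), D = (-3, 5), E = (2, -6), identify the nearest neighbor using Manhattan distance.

Distances: d(A) = 7, d(B) = 10, d(C) = 5, d(D) = 13, d(E) = 3. Nearest: E = (2, -6) with distance 3.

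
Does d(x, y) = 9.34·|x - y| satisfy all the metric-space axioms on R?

Yes. Since |x - y| is a metric on R and 9.34 > 0, the positive scalar multiple 9.34·|x - y| is also a metric: scaling by a positive constant preserves non-negativity, identity (d=0 ⟺ |x-y|=0 ⟺ x=y), symmetry, and the triangle inequality.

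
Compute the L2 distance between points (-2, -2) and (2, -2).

(Σ|x_i - y_i|^2)^(1/2) = (|-2 - 2|^2 + |-2 - (-2)|^2)^(1/2)
= (4^2 + 0^2)^(1/2) = (16 + 0)^(1/2) = (16)^(1/2) = 4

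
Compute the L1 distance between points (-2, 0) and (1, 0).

Σ|x_i - y_i| = |-2 - 1| + |0 - 0| = 3 + 0 = 3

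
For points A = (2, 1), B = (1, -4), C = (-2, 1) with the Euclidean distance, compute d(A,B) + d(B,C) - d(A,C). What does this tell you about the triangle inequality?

d(A,B) = √(1² + 5²) = √26 ≈ 5.099, d(B,C) = √(3² + 5²) = √34 ≈ 5.831, d(A,C) = √(4² + 0²) = √16 = 4.
d(A,B) + d(B,C) - d(A,C) = 5.099 + 5.831 - 4 = 10.93 - 4 = 6.93 (to 4 decimal places). This is ≥ 0, so the triangle inequality holds for these points.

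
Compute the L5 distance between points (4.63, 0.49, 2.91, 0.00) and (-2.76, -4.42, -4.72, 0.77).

(Σ|x_i - y_i|^5)^(1/5) = (|4.63 - (-2.76)|^5 + |0.49 - (-4.42)|^5 + |2.91 - (-4.72)|^5 + |0 - 0.77|^5)^(1/5)
= (7.39^5 + 4.91^5 + 7.63^5 + 0.77^5)^(1/5) ≈ (22040.538 + 2853.6944 + 25859.6528 + 0.2707)^(1/5) = (50754.1559)^(1/5) ≈ 8.7316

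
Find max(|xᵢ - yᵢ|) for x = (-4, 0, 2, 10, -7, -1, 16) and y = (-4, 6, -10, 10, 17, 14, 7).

max(|x_i - y_i|) = max(|-4 - (-4)|, |0 - 6|, |2 - (-10)|, |10 - 10|, |-7 - 17|, |-1 - 14|, |16 - 7|) = max(0, 6, 12, 0, 24, 15, 9) = 24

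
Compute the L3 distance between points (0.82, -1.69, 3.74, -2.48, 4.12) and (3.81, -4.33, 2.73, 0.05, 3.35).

(Σ|x_i - y_i|^3)^(1/3) = (|0.82 - 3.81|^3 + |-1.69 - (-4.33)|^3 + |3.74 - 2.73|^3 + |-2.48 - 0.05|^3 + |4.12 - 3.35|^3)^(1/3)
= (2.99^3 + 2.64^3 + 1.01^3 + 2.53^3 + 0.77^3)^(1/3) ≈ (26.7309 + 18.3997 + 1.0303 + 16.1943 + 0.4565)^(1/3) = (62.8117)^(1/3) ≈ 3.9751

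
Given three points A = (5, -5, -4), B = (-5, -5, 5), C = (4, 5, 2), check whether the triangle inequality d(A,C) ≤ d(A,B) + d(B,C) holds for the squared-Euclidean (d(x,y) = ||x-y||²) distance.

d(A,B) = 10² + 0² + 9² = 181, d(B,C) = 9² + 10² + 3² = 190, d(A,C) = 1² + 10² + 6² = 137.
d(A,C) = 137 ≤ 181 + 190 = 371. Triangle inequality is satisfied.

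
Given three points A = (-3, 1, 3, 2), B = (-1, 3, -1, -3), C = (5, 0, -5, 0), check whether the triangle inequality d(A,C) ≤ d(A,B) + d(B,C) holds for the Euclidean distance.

d(A,B) = √(2² + 2² + 4² + 5²) = √49 = 7, d(B,C) = √(6² + 3² + 4² + 3²) = √70 ≈ 8.3666, d(A,C) = √(8² + 1² + 8² + 2²) = √133 ≈ 11.5326.
d(A,C) ≈ 11.5326 ≤ 7 + 8.3666 = 15.3666. Triangle inequality is satisfied.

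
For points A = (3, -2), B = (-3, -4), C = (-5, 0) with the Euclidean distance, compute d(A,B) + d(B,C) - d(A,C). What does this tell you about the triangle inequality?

d(A,B) = √(6² + 2²) = √40 ≈ 6.3246, d(B,C) = √(2² + 4²) = √20 ≈ 4.4721, d(A,C) = √(8² + 2²) = √68 ≈ 8.2462.
d(A,B) + d(B,C) - d(A,C) = 6.3246 + 4.4721 - 8.2462 = 10.7967 - 8.2462 = 2.5505 (to 4 decimal places). This is ≥ 0, so the triangle inequality holds for these points.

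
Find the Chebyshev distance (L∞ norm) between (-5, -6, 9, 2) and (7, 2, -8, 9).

max(|x_i - y_i|) = max(|-5 - 7|, |-6 - 2|, |9 - (-8)|, |2 - 9|) = max(12, 8, 17, 7) = 17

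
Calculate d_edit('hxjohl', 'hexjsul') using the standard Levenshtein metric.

Let D[i][j] be the edit distance between the first i characters of 'hxjohl' and the first j characters of 'hexjsul', with D[i][0] = i, D[0][j] = j, and D[i][j] = D[i-1][j-1] if the characters match, else 1 + min(D[i-1][j], D[i][j-1], D[i-1][j-1]). Filling the table (rows: prefixes of 'hxjohl', columns: prefixes of 'hexjsul'):
     ε  h  e  x  j  s  u  l
  ε  0  1  2  3  4  5  6  7
  h  1  0  1  2  3  4  5  6
  x  2  1  1  1  2  3  4  5
  j  3  2  2  2  1  2  3  4
  o  4  3  3  3  2  2  3  4
  h  5  4  4  4  3  3  3  4
  l  6  5  5  5  4  4  4  3
The bottom-right entry gives D[6][7] = 3, so no sequence of fewer than 3 edits works. Backtracking through the table gives one optimal edit sequence (3 edits):
  hxjohl → hexjohl (ins e @2)
  hexjohl → hexjshl (sub o→s @5)
  hexjshl → hexjsul (sub h→u @6)
Edit distance = 3.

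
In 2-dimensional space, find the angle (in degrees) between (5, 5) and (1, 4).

With u = (5, 5), v = (1, 4):
u·v = 5·1 + 5·4 = 5 + 20 = 25.
|u| = √(5² + 5²) = √50, |v| = √(1² + 4²) = √17, so |u||v| = √(50·17) = √850.
cos θ = (u·v)/(|u||v|) = 25/√850 ≈ 0.857493
θ = arccos(0.857493) ≈ 30.96°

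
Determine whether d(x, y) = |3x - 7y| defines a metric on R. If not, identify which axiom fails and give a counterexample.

No. d fails symmetry: d(4, 9) = |3·4 - 7·9| = |-51| = 51, but d(9, 4) = |3·9 - 7·4| = |-1| = 1. Since 51 ≠ 1, d(x,y) ≠ d(y,x) in general.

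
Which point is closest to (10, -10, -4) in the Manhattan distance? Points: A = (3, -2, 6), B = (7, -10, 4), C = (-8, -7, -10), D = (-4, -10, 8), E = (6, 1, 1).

Distances: d(A) = 25, d(B) = 11, d(C) = 27, d(D) = 26, d(E) = 20. Nearest: B = (7, -10, 4) with distance 11.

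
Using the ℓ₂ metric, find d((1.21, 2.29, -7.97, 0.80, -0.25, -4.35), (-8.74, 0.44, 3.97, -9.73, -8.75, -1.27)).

√(Σ(x_i - y_i)²) = √((1.21 - (-8.74))² + (2.29 - 0.44)² + (-7.97 - 3.97)² + (0.8 - (-9.73))² + (-0.25 - (-8.75))² + (-4.35 - (-1.27))²)
= √(9.95² + 1.85² + (-11.94)² + 10.53² + 8.5² + (-3.08)²) = √(99.0025 + 3.4225 + 142.5636 + 110.8809 + 72.25 + 9.4864) = √437.6059 ≈ 20.919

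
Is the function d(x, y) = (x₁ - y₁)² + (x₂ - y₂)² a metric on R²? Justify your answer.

No. The squared Euclidean distance fails the triangle inequality. Counterexample: x = (0, 0), y = (4, 3), z = (8, 6). d(x,z) = 8² + 6² = 100, but d(x,y) + d(y,z) = (4² + 3²) + (4² + 3²) = 25 + 25 = 50. Since 100 > 50, the triangle inequality is violated. (Note: √d, the ordinary Euclidean distance, IS a metric.)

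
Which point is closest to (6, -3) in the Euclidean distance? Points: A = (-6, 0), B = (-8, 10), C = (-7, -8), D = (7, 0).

Distances: d(A) ≈ 12.3693, d(B) ≈ 19.105, d(C) ≈ 13.9284, d(D) ≈ 3.1623. Nearest: D = (7, 0) with distance 3.1623.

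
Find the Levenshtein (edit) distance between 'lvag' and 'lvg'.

Let D[i][j] be the edit distance between the first i characters of 'lvag' and the first j characters of 'lvg', with D[i][0] = i, D[0][j] = j, and D[i][j] = D[i-1][j-1] if the characters match, else 1 + min(D[i-1][j], D[i][j-1], D[i-1][j-1]). Filling the table (rows: prefixes of 'lvag', columns: prefixes of 'lvg'):
     ε  l  v  g
  ε  0  1  2  3
  l  1  0  1  2
  v  2  1  0  1
  a  3  2  1  1
  g  4  3  2  1
The bottom-right entry gives D[4][3] = 1, so no sequence of fewer than 1 edit works. Backtracking through the table gives one optimal edit sequence (1 edit):
  lvag → lvg (del a @3)
Edit distance = 1.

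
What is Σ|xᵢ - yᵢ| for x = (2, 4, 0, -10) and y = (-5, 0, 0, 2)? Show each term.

Σ|x_i - y_i| = |2 - (-5)| + |4 - 0| + |0 - 0| + |-10 - 2| = 7 + 4 + 0 + 12 = 23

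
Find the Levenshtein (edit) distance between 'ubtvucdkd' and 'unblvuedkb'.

Let D[i][j] be the edit distance between the first i characters of 'ubtvucdkd' and the first j characters of 'unblvuedkb', with D[i][0] = i, D[0][j] = j, and D[i][j] = D[i-1][j-1] if the characters match, else 1 + min(D[i-1][j], D[i][j-1], D[i-1][j-1]). Filling the table (rows: prefixes of 'ubtvucdkd', columns: prefixes of 'unblvuedkb'):
     ε  u  n  b  l  v  u  e  d  k  b
  ε  0  1  2  3  4  5  6  7  8  9 10
  u  1  0  1  2  3  4  5  6  7  8  9
  b  2  1  1  1  2  3  4  5  6  7  8
  t  3  2  2  2  2  3  4  5  6  7  8
  v  4  3  3  3  3  2  3  4  5  6  7
  u  5  4  4  4  4  3  2  3  4  5  6
  c  6  5  5  5  5  4  3  3  4  5  6
  d  7  6  6  6  6  5  4  4  3  4  5
  k  8  7  7  7  7  6  5  5  4  3  4
  d  9  8  8  8  8  7  6  6  5  4  4
The bottom-right entry gives D[9][10] = 4, so no sequence of fewer than 4 edits works. Backtracking through the table gives one optimal edit sequence (4 edits):
  ubtvucdkd → unbtvucdkd (ins n @2)
  unbtvucdkd → unblvucdkd (sub t→l @4)
  unblvucdkd → unblvuedkd (sub c→e @7)
  unblvuedkd → unblvuedkb (sub d→b @10)
Edit distance = 4.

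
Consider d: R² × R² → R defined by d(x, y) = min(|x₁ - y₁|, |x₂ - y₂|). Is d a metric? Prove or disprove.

No. d fails identity of indiscernibles: take x = (-5, 0) and y = (-5, 4). Then d(x,y) = min(|-5 - (-5)|, |0 - 4|) = min(0, 4) = 0, yet x ≠ y.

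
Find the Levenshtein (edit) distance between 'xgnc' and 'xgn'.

Let D[i][j] be the edit distance between the first i characters of 'xgnc' and the first j characters of 'xgn', with D[i][0] = i, D[0][j] = j, and D[i][j] = D[i-1][j-1] if the characters match, else 1 + min(D[i-1][j], D[i][j-1], D[i-1][j-1]). Filling the table (rows: prefixes of 'xgnc', columns: prefixes of 'xgn'):
     ε  x  g  n
  ε  0  1  2  3
  x  1  0  1  2
  g  2  1  0  1
  n  3  2  1  0
  c  4  3  2  1
The bottom-right entry gives D[4][3] = 1, so no sequence of fewer than 1 edit works. Backtracking through the table gives one optimal edit sequence (1 edit):
  xgnc → xgn (del c @4)
Edit distance = 1.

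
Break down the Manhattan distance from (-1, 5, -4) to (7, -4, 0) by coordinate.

Σ|x_i - y_i| = |-1 - 7| + |5 - (-4)| + |-4 - 0| = 8 + 9 + 4 = 21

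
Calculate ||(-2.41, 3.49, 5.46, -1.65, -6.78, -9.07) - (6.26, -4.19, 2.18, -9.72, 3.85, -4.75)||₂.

√(Σ(x_i - y_i)²) = √((-2.41 - 6.26)² + (3.49 - (-4.19))² + (5.46 - 2.18)² + (-1.65 - (-9.72))² + (-6.78 - 3.85)² + (-9.07 - (-4.75))²)
= √((-8.67)² + 7.68² + 3.28² + 8.07² + (-10.63)² + (-4.32)²) = √(75.1689 + 58.9824 + 10.7584 + 65.1249 + 112.9969 + 18.6624) = √341.6939 ≈ 18.485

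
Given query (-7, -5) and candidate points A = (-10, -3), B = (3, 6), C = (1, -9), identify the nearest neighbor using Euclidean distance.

Distances: d(A) ≈ 3.6056, d(B) ≈ 14.8661, d(C) ≈ 8.9443. Nearest: A = (-10, -3) with distance 3.6056.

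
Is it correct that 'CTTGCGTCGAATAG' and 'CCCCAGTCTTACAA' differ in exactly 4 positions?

Differing positions: 2, 3, 4, 5, 9, 10, 12, 14. Hamming distance = 8, so the claim that d_H = 4 is false.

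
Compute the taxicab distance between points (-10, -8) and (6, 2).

Σ|x_i - y_i| = |-10 - 6| + |-8 - 2| = 16 + 10 = 26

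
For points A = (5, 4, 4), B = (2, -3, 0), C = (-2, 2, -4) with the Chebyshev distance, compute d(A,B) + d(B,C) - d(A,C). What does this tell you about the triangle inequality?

d(A,B) = max(3, 7, 4) = 7, d(B,C) = max(4, 5, 4) = 5, d(A,C) = max(7, 2, 8) = 8.
d(A,B) + d(B,C) - d(A,C) = 7 + 5 - 8 = 12 - 8 = 4. This is ≥ 0, so the triangle inequality holds for these points.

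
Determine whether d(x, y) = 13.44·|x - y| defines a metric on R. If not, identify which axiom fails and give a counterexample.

Yes. Since |x - y| is a metric on R and 13.44 > 0, the positive scalar multiple 13.44·|x - y| is also a metric: scaling by a positive constant preserves non-negativity, identity (d=0 ⟺ |x-y|=0 ⟺ x=y), symmetry, and the triangle inequality.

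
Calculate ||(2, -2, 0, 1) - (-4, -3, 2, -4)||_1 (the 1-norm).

Σ|x_i - y_i| = |2 - (-4)| + |-2 - (-3)| + |0 - 2| + |1 - (-4)| = 6 + 1 + 2 + 5 = 14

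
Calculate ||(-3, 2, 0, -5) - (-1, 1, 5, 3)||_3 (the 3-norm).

(Σ|x_i - y_i|^3)^(1/3) = (|-3 - (-1)|^3 + |2 - 1|^3 + |0 - 5|^3 + |-5 - 3|^3)^(1/3)
= (2^3 + 1^3 + 5^3 + 8^3)^(1/3) = (8 + 1 + 125 + 512)^(1/3) = (646)^(1/3) ≈ 8.6446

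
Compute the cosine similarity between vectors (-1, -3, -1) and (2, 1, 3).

With u = (-1, -3, -1), v = (2, 1, 3):
u·v = (-1)·2 + (-3)·1 + (-1)·3 = (-2) + (-3) + (-3) = -8.
|u| = √((-1)² + (-3)² + (-1)²) = √11, |v| = √(2² + 1² + 3²) = √14, so |u||v| = √(11·14) = √154.
cos θ = (u·v)/(|u||v|) = -8/√154 ≈ -0.6447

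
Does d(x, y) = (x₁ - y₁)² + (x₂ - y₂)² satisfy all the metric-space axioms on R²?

No. The squared Euclidean distance fails the triangle inequality. Counterexample: x = (0, 0), y = (4, 1), z = (8, 2). d(x,z) = 8² + 2² = 68, but d(x,y) + d(y,z) = (4² + 1²) + (4² + 1²) = 17 + 17 = 34. Since 68 > 34, the triangle inequality is violated. (Note: √d, the ordinary Euclidean distance, IS a metric.)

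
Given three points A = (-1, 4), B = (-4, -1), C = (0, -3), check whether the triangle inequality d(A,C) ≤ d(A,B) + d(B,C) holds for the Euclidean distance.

d(A,B) = √(3² + 5²) = √34 ≈ 5.831, d(B,C) = √(4² + 2²) = √20 ≈ 4.4721, d(A,C) = √(1² + 7²) = √50 ≈ 7.0711.
d(A,C) ≈ 7.0711 ≤ 5.831 + 4.4721 = 10.3031. Triangle inequality is satisfied.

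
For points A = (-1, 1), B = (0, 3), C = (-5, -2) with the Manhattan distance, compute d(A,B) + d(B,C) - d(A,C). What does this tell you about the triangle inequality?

d(A,B) = 1 + 2 = 3, d(B,C) = 5 + 5 = 10, d(A,C) = 4 + 3 = 7.
d(A,B) + d(B,C) - d(A,C) = 3 + 10 - 7 = 13 - 7 = 6. This is ≥ 0, so the triangle inequality holds for these points.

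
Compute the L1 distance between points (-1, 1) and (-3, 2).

Σ|x_i - y_i| = |-1 - (-3)| + |1 - 2| = 2 + 1 = 3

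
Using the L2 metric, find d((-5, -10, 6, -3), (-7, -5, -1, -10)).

√(Σ(x_i - y_i)²) = √((-5 - (-7))² + (-10 - (-5))² + (6 - (-1))² + (-3 - (-10))²)
= √(2² + (-5)² + 7² + 7²) = √(4 + 25 + 49 + 49) = √127 ≈ 11.2694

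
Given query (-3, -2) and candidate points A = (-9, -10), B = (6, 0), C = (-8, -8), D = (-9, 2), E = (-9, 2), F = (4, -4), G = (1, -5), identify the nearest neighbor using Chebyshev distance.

Distances: d(A) = 8, d(B) = 9, d(C) = 6, d(D) = 6, d(E) = 6, d(F) = 7, d(G) = 4. Nearest: G = (1, -5) with distance 4.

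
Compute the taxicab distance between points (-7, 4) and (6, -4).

Σ|x_i - y_i| = |-7 - 6| + |4 - (-4)| = 13 + 8 = 21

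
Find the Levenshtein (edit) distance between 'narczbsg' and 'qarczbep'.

Let D[i][j] be the edit distance between the first i characters of 'narczbsg' and the first j characters of 'qarczbep', with D[i][0] = i, D[0][j] = j, and D[i][j] = D[i-1][j-1] if the characters match, else 1 + min(D[i-1][j], D[i][j-1], D[i-1][j-1]). Filling the table (rows: prefixes of 'narczbsg', columns: prefixes of 'qarczbep'):
     ε  q  a  r  c  z  b  e  p
  ε  0  1  2  3  4  5  6  7  8
  n  1  1  2  3  4  5  6  7  8
  a  2  2  1  2  3  4  5  6  7
  r  3  3  2  1  2  3  4  5  6
  c  4  4  3  2  1  2  3  4  5
  z  5  5  4  3  2  1  2  3  4
  b  6  6  5  4  3  2  1  2  3
  s  7  7  6  5  4  3  2  2  3
  g  8  8  7  6  5  4  3  3  3
The bottom-right entry gives D[8][8] = 3, so no sequence of fewer than 3 edits works. Backtracking through the table gives one optimal edit sequence (3 edits):
  narczbsg → qarczbsg (sub n→q @1)
  qarczbsg → qarczbeg (sub s→e @7)
  qarczbeg → qarczbep (sub g→p @8)
Edit distance = 3.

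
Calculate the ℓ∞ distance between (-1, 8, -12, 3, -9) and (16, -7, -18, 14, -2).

max(|x_i - y_i|) = max(|-1 - 16|, |8 - (-7)|, |-12 - (-18)|, |3 - 14|, |-9 - (-2)|) = max(17, 15, 6, 11, 7) = 17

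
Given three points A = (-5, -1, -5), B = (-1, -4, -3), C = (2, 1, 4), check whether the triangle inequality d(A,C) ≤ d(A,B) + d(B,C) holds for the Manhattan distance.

d(A,B) = 4 + 3 + 2 = 9, d(B,C) = 3 + 5 + 7 = 15, d(A,C) = 7 + 2 + 9 = 18.
d(A,C) = 18 ≤ 9 + 15 = 24. Triangle inequality is satisfied.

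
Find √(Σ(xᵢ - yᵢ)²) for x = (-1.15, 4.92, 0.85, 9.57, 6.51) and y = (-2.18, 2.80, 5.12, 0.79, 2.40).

√(Σ(x_i - y_i)²) = √((-1.15 - (-2.18))² + (4.92 - 2.8)² + (0.85 - 5.12)² + (9.57 - 0.79)² + (6.51 - 2.4)²)
= √(1.03² + 2.12² + (-4.27)² + 8.78² + 4.11²) = √(1.0609 + 4.4944 + 18.2329 + 77.0884 + 16.8921) = √117.7687 ≈ 10.8521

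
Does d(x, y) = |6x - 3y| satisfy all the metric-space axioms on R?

No. d fails symmetry: d(8, 3) = |6·8 - 3·3| = |39| = 39, but d(3, 8) = |6·3 - 3·8| = |-6| = 6. Since 39 ≠ 6, d(x,y) ≠ d(y,x) in general.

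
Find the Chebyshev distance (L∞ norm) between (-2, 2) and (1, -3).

max(|x_i - y_i|) = max(|-2 - 1|, |2 - (-3)|) = max(3, 5) = 5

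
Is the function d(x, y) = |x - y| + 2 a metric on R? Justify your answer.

No. d fails identity of indiscernibles (specifically d(x,x) = 0): d(2, 2) = |2 - 2| + 2 = 0 + 2 = 2 ≠ 0.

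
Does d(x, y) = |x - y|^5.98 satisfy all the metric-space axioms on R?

No. d(x,y) = |x-y|^5.98 fails the triangle inequality since p = 5.98 > 1. Counterexample: x = 2, y = 8, z = 14. d(x,z) = |2 - 14|^5.98 = 12^5.98 ≈ 2841213.381, but d(x,y) + d(y,z) = 6^5.98 + 6^5.98 ≈ 45013.6757 + 45013.6757 = 90027.3514. Since 2841213.381 > 90027.3514, the triangle inequality is violated.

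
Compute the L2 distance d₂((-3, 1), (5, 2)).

√(Σ(x_i - y_i)²) = √((-3 - 5)² + (1 - 2)²)
= √((-8)² + (-1)²) = √(64 + 1) = √65 ≈ 8.0623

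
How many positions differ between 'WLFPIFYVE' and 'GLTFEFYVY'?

Differing positions: 1, 3, 4, 5, 9. Hamming distance = 5.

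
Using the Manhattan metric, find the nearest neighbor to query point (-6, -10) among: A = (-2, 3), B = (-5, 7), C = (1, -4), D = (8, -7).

Distances: d(A) = 17, d(B) = 18, d(C) = 13, d(D) = 17. Nearest: C = (1, -4) with distance 13.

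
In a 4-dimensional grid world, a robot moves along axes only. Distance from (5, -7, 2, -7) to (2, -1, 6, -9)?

Σ|x_i - y_i| = |5 - 2| + |-7 - (-1)| + |2 - 6| + |-7 - (-9)| = 3 + 6 + 4 + 2 = 15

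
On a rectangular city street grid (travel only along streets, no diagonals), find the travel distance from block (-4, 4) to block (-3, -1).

Σ|x_i - y_i| = |-4 - (-3)| + |4 - (-1)| = 1 + 5 = 6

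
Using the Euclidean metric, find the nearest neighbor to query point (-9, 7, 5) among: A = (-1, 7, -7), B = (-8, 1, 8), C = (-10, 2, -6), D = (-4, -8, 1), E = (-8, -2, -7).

Distances: d(A) ≈ 14.4222, d(B) ≈ 6.7823, d(C) ≈ 12.1244, d(D) ≈ 16.3095, d(E) ≈ 15.0333. Nearest: B = (-8, 1, 8) with distance 6.7823.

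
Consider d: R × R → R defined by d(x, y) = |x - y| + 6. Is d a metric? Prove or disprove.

No. d fails identity of indiscernibles (specifically d(x,x) = 0): d(-3, -3) = |-3 - (-3)| + 6 = 0 + 6 = 6 ≠ 0.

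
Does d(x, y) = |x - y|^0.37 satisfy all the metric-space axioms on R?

Yes. With 0 < p = 0.37 ≤ 1, d(x,y) = |x-y|^0.37 is a metric on R. Non-negativity and symmetry are immediate; |x-y|^0.37 = 0 ⟺ |x-y| = 0 ⟺ x = y. For the triangle inequality, the function t ↦ t^0.37 is subadditive on [0,∞) when p ≤ 1, so |x-z|^0.37 ≤ (|x-y| + |y-z|)^0.37 ≤ |x-y|^0.37 + |y-z|^0.37.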